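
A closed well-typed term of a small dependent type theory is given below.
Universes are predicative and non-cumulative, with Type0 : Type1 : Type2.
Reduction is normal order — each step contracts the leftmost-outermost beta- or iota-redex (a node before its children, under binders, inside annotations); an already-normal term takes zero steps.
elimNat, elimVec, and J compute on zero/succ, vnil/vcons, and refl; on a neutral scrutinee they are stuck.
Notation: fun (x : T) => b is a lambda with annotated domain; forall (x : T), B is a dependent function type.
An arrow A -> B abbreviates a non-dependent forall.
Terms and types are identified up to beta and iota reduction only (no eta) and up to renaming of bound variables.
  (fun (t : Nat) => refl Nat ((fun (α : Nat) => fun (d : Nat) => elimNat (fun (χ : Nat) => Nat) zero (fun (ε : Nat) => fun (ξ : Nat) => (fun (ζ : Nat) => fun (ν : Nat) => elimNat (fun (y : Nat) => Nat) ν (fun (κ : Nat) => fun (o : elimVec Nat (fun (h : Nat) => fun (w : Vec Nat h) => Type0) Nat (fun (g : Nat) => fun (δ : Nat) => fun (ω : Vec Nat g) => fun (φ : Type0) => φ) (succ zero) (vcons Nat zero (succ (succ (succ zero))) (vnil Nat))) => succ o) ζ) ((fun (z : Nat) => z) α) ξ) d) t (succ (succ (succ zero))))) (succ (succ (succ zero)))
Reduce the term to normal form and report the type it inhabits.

normal form:
  refl Nat (succ (succ (succ (succ (succ (succ (succ (succ (succ zero)))))))))
the term's type:
  Eq Nat (succ (succ (succ (succ (succ (succ (succ (succ (succ zero))))))))) (succ (succ (succ (succ (succ (succ (succ (succ (succ zero)))))))))
observation: normalization takes exactly 70 steps under the normal-order strategy.


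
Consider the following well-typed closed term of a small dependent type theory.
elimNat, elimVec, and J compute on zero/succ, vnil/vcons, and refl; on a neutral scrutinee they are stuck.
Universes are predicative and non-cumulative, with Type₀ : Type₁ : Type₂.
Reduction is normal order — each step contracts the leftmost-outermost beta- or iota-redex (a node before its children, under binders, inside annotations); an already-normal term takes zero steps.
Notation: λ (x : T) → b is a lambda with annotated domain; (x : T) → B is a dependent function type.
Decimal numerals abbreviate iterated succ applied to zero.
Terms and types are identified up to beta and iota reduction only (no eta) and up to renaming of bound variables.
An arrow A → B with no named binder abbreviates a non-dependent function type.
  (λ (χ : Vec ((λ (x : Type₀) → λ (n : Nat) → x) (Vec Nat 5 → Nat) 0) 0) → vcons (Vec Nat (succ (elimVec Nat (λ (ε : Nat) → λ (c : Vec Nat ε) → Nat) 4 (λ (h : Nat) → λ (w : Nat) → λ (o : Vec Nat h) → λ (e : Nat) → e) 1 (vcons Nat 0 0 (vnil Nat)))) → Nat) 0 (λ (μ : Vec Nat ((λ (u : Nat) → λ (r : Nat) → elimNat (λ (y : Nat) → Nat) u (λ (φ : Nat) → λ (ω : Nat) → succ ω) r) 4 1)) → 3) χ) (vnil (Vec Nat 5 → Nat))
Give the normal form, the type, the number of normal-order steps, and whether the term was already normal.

normal form:
  vcons (Vec Nat 5 → Nat) 0 (λ (χ : Vec Nat 5) → 3) (vnil (Vec Nat 5 → Nat))
type:
  Vec (Vec Nat 5 → Nat) 1
reduction steps (normal order): 13
already normal: no
first redex: a beta-redex


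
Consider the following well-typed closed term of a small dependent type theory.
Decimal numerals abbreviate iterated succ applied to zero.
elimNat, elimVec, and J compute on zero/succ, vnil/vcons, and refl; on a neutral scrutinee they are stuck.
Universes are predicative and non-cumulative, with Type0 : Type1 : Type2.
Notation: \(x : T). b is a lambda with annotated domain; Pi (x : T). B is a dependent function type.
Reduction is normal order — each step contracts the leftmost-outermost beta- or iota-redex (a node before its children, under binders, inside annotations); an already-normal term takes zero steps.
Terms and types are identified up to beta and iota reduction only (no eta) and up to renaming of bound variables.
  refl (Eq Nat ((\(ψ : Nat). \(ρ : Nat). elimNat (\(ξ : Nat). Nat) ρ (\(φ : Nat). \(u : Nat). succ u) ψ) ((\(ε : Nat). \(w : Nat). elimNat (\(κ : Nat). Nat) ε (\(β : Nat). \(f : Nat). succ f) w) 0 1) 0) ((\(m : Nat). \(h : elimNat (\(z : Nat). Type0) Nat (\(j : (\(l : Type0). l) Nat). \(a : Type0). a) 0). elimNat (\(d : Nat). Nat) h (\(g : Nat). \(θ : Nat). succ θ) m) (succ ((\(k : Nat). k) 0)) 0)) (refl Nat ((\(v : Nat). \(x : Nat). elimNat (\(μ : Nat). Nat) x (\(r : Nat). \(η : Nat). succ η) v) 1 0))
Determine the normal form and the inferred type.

resulting normal form:
  refl (Eq Nat 1 1) (refl Nat 1)
type:
  Eq (Eq Nat 1 1) (refl Nat 1) (refl Nat 1)


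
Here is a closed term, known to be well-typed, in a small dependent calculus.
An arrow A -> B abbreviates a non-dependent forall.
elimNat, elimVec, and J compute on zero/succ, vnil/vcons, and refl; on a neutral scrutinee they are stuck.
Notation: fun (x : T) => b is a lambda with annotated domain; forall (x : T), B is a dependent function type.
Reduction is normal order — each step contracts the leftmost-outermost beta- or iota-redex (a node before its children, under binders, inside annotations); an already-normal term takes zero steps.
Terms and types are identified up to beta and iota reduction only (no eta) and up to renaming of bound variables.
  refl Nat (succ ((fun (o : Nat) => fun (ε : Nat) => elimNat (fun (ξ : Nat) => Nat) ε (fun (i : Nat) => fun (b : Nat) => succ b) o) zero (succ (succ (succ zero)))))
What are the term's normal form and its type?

resulting normal form:
  refl Nat (succ (succ (succ (succ zero))))
inferred type:
  Eq Nat (succ (succ (succ (succ zero)))) (succ (succ (succ (succ zero))))


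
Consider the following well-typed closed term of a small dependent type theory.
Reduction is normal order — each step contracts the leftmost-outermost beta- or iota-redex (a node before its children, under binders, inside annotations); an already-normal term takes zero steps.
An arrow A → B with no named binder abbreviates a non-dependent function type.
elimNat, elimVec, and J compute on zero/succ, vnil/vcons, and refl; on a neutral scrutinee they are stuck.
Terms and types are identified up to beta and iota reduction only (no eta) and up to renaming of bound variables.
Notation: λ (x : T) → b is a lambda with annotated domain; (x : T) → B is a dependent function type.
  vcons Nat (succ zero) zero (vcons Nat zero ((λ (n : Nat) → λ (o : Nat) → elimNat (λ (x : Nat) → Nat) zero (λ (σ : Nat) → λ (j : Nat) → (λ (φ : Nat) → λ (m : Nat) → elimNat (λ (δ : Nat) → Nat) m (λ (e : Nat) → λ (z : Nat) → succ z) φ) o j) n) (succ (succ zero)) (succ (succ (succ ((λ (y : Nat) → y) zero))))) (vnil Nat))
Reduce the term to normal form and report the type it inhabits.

reduced normal form:
  vcons Nat (succ zero) zero (vcons Nat zero (succ (succ (succ (succ (succ (succ zero)))))) (vnil Nat))
inferred type:
  Vec Nat (succ (succ zero))


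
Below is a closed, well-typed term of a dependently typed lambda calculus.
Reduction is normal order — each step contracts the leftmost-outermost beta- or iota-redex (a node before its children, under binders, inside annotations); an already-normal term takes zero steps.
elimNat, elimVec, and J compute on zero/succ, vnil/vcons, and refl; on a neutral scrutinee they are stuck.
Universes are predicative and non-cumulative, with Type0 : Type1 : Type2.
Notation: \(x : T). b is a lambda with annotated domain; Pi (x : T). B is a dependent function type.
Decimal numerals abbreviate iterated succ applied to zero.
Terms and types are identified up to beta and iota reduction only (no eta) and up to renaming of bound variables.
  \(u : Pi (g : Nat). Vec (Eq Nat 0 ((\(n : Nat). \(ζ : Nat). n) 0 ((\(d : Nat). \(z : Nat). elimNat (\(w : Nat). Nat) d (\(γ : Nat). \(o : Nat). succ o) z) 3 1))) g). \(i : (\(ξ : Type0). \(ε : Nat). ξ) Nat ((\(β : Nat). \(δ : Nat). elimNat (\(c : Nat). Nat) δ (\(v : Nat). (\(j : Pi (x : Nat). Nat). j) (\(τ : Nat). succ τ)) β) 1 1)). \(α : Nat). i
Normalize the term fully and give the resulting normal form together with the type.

normal form:
  \(u : Pi (g : Nat). Vec (Eq Nat 0 0) g). \(n : Nat). \(ζ : Nat). n
type:
  Pi (u : Pi (g : Nat). Vec (Eq Nat 0 0) g). Pi (n : Nat). Pi (ζ : Nat). Nat


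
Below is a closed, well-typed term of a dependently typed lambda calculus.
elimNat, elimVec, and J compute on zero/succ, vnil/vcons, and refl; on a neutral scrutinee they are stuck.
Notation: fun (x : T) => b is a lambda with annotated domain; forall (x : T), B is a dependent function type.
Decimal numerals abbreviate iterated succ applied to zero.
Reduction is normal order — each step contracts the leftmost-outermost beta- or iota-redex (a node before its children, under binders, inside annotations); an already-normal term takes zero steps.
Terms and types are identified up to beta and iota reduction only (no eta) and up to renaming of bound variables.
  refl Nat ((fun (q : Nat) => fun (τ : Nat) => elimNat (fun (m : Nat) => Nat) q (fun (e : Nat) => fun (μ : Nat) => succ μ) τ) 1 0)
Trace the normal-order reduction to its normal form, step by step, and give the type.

reduction (normal order):
  refl Nat ((fun (q : Nat) => fun (τ : Nat) => elimNat (fun (m : Nat) => Nat) q (fun (e : Nat) => fun (μ : Nat) => succ μ) τ) 1 0)
  ~> refl Nat ((fun (q : Nat) => elimNat (fun (τ : Nat) => Nat) 1 (fun (m : Nat) => fun (e : Nat) => succ e) q) 0)
  ~> refl Nat (elimNat (fun (q : Nat) => Nat) 1 (fun (τ : Nat) => fun (m : Nat) => succ m) 0)
  ~> refl Nat 1
type:
  Eq Nat 1 1


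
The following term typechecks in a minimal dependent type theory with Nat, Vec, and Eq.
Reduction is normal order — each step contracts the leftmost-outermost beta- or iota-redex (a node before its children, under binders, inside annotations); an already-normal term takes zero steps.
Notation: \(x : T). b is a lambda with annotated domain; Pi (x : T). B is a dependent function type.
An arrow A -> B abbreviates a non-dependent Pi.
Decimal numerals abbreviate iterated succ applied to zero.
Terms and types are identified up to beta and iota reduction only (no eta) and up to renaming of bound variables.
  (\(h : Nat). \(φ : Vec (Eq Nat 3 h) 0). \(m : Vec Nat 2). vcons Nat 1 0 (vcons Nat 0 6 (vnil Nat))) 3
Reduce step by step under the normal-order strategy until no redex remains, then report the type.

reduction (normal order):
  (\(h : Nat). \(φ : Vec (Eq Nat 3 h) 0). \(m : Vec Nat 2). vcons Nat 1 0 (vcons Nat 0 6 (vnil Nat))) 3
  ~> \(h : Vec (Eq Nat 3 3) 0). \(φ : Vec Nat 2). vcons Nat 1 0 (vcons Nat 0 6 (vnil Nat))
inferred type:
  Vec (Eq Nat 3 3) 0 -> Vec Nat 2 -> Vec Nat 2


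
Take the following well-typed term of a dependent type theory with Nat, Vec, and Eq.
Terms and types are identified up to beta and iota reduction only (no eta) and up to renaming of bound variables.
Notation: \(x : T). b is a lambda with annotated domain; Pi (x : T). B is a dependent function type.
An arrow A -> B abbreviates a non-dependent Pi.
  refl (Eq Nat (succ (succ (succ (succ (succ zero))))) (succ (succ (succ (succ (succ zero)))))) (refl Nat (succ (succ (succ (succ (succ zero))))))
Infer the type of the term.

the term's type:
  Eq (Eq Nat (succ (succ (succ (succ (succ zero))))) (succ (succ (succ (succ (succ zero)))))) (refl Nat (succ (succ (succ (succ (succ zero)))))) (refl Nat (succ (succ (succ (succ (succ zero))))))


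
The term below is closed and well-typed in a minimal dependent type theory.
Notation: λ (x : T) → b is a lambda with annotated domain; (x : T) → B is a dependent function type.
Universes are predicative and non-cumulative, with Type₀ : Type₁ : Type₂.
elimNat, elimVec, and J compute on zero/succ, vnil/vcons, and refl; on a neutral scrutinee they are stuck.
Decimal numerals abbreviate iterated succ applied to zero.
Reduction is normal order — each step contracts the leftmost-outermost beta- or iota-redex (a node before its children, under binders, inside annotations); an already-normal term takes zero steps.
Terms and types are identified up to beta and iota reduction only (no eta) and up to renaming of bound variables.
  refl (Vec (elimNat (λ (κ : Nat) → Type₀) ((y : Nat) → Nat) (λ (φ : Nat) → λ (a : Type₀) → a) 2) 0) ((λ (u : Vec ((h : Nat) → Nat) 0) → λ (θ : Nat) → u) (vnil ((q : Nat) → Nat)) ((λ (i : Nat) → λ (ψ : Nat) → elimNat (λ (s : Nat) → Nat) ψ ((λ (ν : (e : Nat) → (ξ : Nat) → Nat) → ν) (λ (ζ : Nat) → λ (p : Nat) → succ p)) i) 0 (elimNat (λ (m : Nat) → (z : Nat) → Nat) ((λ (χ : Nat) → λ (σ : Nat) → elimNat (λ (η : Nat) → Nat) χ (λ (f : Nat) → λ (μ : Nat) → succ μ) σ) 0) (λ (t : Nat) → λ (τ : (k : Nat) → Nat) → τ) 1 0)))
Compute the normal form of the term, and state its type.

reduced normal form:
  refl (Vec ((κ : Nat) → Nat) 0) (vnil ((y : Nat) → Nat))
the term's type:
  Eq (Vec ((κ : Nat) → Nat) 0) (vnil ((y : Nat) → Nat)) (vnil ((φ : Nat) → Nat))


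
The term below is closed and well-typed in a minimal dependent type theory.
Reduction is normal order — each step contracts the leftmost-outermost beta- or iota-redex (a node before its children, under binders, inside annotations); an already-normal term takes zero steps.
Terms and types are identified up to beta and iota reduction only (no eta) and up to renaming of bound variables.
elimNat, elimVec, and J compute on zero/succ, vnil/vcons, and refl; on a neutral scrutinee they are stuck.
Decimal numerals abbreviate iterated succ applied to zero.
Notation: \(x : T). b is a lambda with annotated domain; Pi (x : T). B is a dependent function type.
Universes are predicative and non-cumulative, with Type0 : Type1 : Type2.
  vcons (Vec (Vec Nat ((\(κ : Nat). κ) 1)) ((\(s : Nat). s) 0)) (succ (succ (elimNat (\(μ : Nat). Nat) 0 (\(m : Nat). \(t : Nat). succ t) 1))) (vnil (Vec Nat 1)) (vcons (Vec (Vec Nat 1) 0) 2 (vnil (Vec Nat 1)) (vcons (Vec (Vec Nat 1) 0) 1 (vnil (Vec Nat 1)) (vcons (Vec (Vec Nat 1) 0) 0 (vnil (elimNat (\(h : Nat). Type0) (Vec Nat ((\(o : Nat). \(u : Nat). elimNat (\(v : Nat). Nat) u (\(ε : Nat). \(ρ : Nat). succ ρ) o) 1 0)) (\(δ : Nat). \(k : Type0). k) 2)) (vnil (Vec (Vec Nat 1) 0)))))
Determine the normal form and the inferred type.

resulting normal form:
  vcons (Vec (Vec Nat 1) 0) 3 (vnil (Vec Nat 1)) (vcons (Vec (Vec Nat 1) 0) 2 (vnil (Vec Nat 1)) (vcons (Vec (Vec Nat 1) 0) 1 (vnil (Vec Nat 1)) (vcons (Vec (Vec Nat 1) 0) 0 (vnil (Vec Nat 1)) (vnil (Vec (Vec Nat 1) 0)))))
the term's type:
  Vec (Vec (Vec Nat 1) 0) 4
observation: normalization takes exactly 19 steps under the normal-order strategy.


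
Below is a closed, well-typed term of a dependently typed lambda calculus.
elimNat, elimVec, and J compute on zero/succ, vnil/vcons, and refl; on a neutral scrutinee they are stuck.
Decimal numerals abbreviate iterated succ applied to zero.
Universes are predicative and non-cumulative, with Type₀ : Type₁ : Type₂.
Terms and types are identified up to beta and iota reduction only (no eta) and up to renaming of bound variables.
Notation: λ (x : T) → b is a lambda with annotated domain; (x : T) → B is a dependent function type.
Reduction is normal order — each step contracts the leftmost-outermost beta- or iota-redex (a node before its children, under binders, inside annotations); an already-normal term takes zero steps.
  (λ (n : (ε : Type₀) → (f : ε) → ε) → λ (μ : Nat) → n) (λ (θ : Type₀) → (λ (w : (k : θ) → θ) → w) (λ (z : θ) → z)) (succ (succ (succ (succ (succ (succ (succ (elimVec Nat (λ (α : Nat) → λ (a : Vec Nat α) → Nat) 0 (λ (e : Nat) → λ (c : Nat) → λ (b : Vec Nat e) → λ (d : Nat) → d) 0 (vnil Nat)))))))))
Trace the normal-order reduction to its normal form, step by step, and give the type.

normal-order reduction:
  (λ (n : (ε : Type₀) → (f : ε) → ε) → λ (μ : Nat) → n) (λ (θ : Type₀) → (λ (w : (k : θ) → θ) → w) (λ (z : θ) → z)) (succ (succ (succ (succ (succ (succ (succ (elimVec Nat (λ (α : Nat) → λ (a : Vec Nat α) → Nat) 0 (λ (e : Nat) → λ (c : Nat) → λ (b : Vec Nat e) → λ (d : Nat) → d) 0 (vnil Nat)))))))))
  ~> (λ (n : Nat) → λ (ε : Type₀) → (λ (f : (μ : ε) → ε) → f) (λ (θ : ε) → θ)) (succ (succ (succ (succ (succ (succ (succ (elimVec Nat (λ (w : Nat) → λ (k : Vec Nat w) → Nat) 0 (λ (z : Nat) → λ (α : Nat) → λ (a : Vec Nat z) → λ (e : Nat) → e) 0 (vnil Nat)))))))))
  ~> λ (n : Type₀) → (λ (ε : (f : n) → n) → ε) (λ (μ : n) → μ)
  ~> λ (n : Type₀) → λ (ε : n) → ε
the term's type:
  (n : Type₀) → (ε : n) → n


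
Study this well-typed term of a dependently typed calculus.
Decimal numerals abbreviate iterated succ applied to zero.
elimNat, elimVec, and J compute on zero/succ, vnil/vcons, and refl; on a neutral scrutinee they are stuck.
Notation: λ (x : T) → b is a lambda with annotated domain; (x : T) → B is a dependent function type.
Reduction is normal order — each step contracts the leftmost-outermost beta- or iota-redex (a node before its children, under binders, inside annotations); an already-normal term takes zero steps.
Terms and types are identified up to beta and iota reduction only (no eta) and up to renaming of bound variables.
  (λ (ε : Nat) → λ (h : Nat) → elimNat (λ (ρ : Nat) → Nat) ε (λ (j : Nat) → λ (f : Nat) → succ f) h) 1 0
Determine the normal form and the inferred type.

resulting normal form:
  1
inferred type:
  Nat


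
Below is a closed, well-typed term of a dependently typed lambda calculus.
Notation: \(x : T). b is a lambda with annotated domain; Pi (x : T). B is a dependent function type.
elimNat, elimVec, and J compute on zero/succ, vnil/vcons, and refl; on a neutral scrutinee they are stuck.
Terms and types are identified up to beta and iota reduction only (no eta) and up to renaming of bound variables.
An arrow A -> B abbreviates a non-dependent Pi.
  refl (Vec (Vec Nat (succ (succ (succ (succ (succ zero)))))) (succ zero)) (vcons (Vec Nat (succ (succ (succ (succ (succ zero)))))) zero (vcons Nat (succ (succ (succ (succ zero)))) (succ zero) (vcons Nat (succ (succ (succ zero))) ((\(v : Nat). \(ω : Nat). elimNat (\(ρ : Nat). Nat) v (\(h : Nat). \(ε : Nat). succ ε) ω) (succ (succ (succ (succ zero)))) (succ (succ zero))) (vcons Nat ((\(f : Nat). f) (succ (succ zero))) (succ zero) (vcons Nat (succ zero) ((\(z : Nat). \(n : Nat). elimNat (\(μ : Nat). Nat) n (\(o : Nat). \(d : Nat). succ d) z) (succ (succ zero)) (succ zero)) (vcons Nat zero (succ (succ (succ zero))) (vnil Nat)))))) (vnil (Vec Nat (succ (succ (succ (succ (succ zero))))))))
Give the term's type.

the term's type:
  Eq (Vec (Vec Nat (succ (succ (succ (succ (succ zero)))))) (succ zero)) (vcons (Vec Nat (succ (succ (succ (succ (succ zero)))))) zero (vcons Nat (succ (succ (succ (succ zero)))) (succ zero) (vcons Nat (succ (succ (succ zero))) (succ (succ (succ (succ (succ (succ zero)))))) (vcons Nat (succ (succ zero)) (succ zero) (vcons Nat (succ zero) (succ (succ (succ zero))) (vcons Nat zero (succ (succ (succ zero))) (vnil Nat)))))) (vnil (Vec Nat (succ (succ (succ (succ (succ zero)))))))) (vcons (Vec Nat (succ (succ (succ (succ (succ zero)))))) zero (vcons Nat (succ (succ (succ (succ zero)))) (succ zero) (vcons Nat (succ (succ (succ zero))) (succ (succ (succ (succ (succ (succ zero)))))) (vcons Nat (succ (succ zero)) (succ zero) (vcons Nat (succ zero) (succ (succ (succ zero))) (vcons Nat zero (succ (succ (succ zero))) (vnil Nat)))))) (vnil (Vec Nat (succ (succ (succ (succ (succ zero))))))))


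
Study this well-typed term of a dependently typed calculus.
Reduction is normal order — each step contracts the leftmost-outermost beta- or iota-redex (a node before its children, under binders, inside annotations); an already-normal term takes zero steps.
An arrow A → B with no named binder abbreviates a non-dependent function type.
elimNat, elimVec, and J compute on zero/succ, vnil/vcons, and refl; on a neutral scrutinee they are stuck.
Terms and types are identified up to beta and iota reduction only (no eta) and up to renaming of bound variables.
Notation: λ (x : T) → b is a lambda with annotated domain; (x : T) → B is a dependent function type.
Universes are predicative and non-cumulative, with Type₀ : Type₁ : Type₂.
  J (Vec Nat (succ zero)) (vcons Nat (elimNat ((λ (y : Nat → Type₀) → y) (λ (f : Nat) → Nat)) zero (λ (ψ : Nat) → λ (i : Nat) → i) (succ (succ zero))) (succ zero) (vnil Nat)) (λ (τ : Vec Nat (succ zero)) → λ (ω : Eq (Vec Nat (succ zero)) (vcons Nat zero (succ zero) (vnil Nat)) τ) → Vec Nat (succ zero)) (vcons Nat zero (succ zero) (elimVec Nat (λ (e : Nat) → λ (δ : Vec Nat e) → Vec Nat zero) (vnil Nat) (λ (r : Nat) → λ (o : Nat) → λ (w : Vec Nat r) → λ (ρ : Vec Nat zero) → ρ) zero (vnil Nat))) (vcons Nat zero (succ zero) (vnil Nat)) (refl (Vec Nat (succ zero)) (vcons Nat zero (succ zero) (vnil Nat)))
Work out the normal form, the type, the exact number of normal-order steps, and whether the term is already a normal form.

normal form:
  vcons Nat zero (succ zero) (vnil Nat)
the term's type:
  Vec Nat (succ zero)
normal-order step count: 2
term was already normal: no
first redex: a J iota-redex


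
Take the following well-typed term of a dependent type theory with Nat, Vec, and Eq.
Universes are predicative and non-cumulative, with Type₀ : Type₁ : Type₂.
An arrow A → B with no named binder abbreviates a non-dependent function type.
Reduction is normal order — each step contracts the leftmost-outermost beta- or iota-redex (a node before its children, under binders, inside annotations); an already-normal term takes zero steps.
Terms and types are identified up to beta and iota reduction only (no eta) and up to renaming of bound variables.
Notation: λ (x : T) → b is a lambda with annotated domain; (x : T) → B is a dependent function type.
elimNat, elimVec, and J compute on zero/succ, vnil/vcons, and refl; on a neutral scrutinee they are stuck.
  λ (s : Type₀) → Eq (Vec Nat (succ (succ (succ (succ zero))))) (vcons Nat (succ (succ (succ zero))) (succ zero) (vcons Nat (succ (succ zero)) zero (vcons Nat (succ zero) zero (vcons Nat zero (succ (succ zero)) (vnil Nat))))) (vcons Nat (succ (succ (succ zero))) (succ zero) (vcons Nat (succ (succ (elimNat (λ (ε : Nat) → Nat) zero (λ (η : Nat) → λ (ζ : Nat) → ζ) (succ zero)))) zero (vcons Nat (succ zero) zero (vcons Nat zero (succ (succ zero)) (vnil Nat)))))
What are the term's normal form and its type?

resulting normal form:
  λ (s : Type₀) → Eq (Vec Nat (succ (succ (succ (succ zero))))) (vcons Nat (succ (succ (succ zero))) (succ zero) (vcons Nat (succ (succ zero)) zero (vcons Nat (succ zero) zero (vcons Nat zero (succ (succ zero)) (vnil Nat))))) (vcons Nat (succ (succ (succ zero))) (succ zero) (vcons Nat (succ (succ zero)) zero (vcons Nat (succ zero) zero (vcons Nat zero (succ (succ zero)) (vnil Nat)))))
type:
  Type₀ → Type₀
observation: the term reaches its normal form after 4 normal-order steps.


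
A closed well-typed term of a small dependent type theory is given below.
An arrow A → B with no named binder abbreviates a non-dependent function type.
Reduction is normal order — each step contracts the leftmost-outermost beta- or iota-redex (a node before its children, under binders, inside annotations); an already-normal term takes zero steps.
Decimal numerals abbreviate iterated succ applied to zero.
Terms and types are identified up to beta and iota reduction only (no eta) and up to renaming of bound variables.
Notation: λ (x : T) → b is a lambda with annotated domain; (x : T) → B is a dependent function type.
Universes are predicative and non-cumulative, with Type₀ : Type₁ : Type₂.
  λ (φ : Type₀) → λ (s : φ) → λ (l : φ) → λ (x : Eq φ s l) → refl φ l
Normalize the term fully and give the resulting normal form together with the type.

normal form:
  λ (φ : Type₀) → λ (s : φ) → λ (l : φ) → λ (x : Eq φ s l) → refl φ l
the term's type:
  (φ : Type₀) → (s : φ) → (l : φ) → Eq φ s l → Eq φ l l


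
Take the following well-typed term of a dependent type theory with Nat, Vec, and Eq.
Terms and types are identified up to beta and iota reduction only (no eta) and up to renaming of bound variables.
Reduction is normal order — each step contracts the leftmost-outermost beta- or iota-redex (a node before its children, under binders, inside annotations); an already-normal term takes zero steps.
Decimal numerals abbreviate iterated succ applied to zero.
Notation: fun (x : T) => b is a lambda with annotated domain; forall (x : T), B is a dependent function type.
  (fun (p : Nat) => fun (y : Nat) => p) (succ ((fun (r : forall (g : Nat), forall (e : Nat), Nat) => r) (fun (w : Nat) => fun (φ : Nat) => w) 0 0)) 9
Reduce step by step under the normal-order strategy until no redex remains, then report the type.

normal-order reduction sequence:
  (fun (p : Nat) => fun (y : Nat) => p) (succ ((fun (r : forall (g : Nat), forall (e : Nat), Nat) => r) (fun (w : Nat) => fun (φ : Nat) => w) 0 0)) 9
  ~> (fun (p : Nat) => succ ((fun (y : forall (r : Nat), forall (g : Nat), Nat) => y) (fun (e : Nat) => fun (w : Nat) => e) 0 0)) 9
  ~> succ ((fun (p : forall (y : Nat), forall (r : Nat), Nat) => p) (fun (g : Nat) => fun (e : Nat) => g) 0 0)
  ~> succ ((fun (p : Nat) => fun (y : Nat) => p) 0 0)
  ~> succ ((fun (p : Nat) => 0) 0)
  ~> 1
type:
  Nat


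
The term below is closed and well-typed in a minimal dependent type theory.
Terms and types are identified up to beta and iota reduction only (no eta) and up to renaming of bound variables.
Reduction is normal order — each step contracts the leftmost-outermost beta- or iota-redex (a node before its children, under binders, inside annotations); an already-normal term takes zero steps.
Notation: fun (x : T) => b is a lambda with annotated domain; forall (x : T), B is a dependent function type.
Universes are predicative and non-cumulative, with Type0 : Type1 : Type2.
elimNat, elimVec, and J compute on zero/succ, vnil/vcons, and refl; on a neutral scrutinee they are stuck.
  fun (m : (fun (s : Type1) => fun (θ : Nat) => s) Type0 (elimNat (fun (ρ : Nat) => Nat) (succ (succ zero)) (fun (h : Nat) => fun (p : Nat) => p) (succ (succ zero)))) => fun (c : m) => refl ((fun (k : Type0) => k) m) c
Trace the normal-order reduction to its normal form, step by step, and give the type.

normal-order reduction:
  fun (m : (fun (s : Type1) => fun (θ : Nat) => s) Type0 (elimNat (fun (ρ : Nat) => Nat) (succ (succ zero)) (fun (h : Nat) => fun (p : Nat) => p) (succ (succ zero)))) => fun (c : m) => refl ((fun (k : Type0) => k) m) c
  ~> fun (m : (fun (s : Nat) => Type0) (elimNat (fun (θ : Nat) => Nat) (succ (succ zero)) (fun (ρ : Nat) => fun (h : Nat) => h) (succ (succ zero)))) => fun (p : m) => refl ((fun (c : Type0) => c) m) p
  ~> fun (m : Type0) => fun (s : m) => refl ((fun (θ : Type0) => θ) m) s
  ~> fun (m : Type0) => fun (s : m) => refl m s
inferred type:
  forall (m : Type0), forall (s : m), Eq m s s


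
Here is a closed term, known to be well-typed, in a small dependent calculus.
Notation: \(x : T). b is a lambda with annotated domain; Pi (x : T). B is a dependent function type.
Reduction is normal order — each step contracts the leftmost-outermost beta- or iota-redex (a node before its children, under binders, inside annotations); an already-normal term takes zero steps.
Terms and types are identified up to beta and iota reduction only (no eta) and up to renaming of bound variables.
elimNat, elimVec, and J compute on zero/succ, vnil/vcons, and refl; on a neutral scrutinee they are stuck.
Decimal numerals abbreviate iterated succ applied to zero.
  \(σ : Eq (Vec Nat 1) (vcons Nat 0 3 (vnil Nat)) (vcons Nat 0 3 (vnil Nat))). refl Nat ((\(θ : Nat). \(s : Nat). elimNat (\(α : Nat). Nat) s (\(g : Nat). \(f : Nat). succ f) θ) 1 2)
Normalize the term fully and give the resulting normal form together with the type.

reduced normal form:
  \(σ : Eq (Vec Nat 1) (vcons Nat 0 3 (vnil Nat)) (vcons Nat 0 3 (vnil Nat))). refl Nat 3
the term's type:
  Pi (σ : Eq (Vec Nat 1) (vcons Nat 0 3 (vnil Nat)) (vcons Nat 0 3 (vnil Nat))). Eq Nat 3 3


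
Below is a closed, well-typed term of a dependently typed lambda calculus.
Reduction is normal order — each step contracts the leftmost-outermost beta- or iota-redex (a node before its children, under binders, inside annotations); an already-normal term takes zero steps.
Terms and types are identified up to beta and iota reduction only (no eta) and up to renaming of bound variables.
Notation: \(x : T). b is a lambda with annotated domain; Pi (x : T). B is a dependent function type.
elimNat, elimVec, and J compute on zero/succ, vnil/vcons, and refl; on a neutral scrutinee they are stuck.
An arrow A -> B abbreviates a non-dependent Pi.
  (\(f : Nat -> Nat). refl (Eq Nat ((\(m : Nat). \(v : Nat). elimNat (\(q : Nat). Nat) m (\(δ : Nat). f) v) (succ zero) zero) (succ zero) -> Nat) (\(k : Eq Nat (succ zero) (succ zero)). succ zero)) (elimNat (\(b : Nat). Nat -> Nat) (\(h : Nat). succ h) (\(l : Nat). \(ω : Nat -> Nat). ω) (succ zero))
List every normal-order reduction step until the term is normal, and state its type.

normal-order reduction:
  (\(f : Nat -> Nat). refl (Eq Nat ((\(m : Nat). \(v : Nat). elimNat (\(q : Nat). Nat) m (\(δ : Nat). f) v) (succ zero) zero) (succ zero) -> Nat) (\(k : Eq Nat (succ zero) (succ zero)). succ zero)) (elimNat (\(b : Nat). Nat -> Nat) (\(h : Nat). succ h) (\(l : Nat). \(ω : Nat -> Nat). ω) (succ zero))
  ~> refl (Eq Nat ((\(f : Nat). \(m : Nat). elimNat (\(v : Nat). Nat) f (\(q : Nat). elimNat (\(δ : Nat). Nat -> Nat) (\(k : Nat). succ k) (\(b : Nat). \(h : Nat -> Nat). h) (succ zero)) m) (succ zero) zero) (succ zero) -> Nat) (\(l : Eq Nat (succ zero) (succ zero)). succ zero)
  ~> refl (Eq Nat ((\(f : Nat). elimNat (\(m : Nat). Nat) (succ zero) (\(v : Nat). elimNat (\(q : Nat). Nat -> Nat) (\(δ : Nat). succ δ) (\(k : Nat). \(b : Nat -> Nat). b) (succ zero)) f) zero) (succ zero) -> Nat) (\(h : Eq Nat (succ zero) (succ zero)). succ zero)
  ~> refl (Eq Nat (elimNat (\(f : Nat). Nat) (succ zero) (\(m : Nat). elimNat (\(v : Nat). Nat -> Nat) (\(q : Nat). succ q) (\(δ : Nat). \(k : Nat -> Nat). k) (succ zero)) zero) (succ zero) -> Nat) (\(b : Eq Nat (succ zero) (succ zero)). succ zero)
  ~> refl (Eq Nat (succ zero) (succ zero) -> Nat) (\(f : Eq Nat (succ zero) (succ zero)). succ zero)
the term's type:
  Eq (Eq Nat (succ zero) (succ zero) -> Nat) (\(f : Eq Nat (succ zero) (succ zero)). succ zero) (\(m : Eq Nat (succ zero) (succ zero)). succ zero)


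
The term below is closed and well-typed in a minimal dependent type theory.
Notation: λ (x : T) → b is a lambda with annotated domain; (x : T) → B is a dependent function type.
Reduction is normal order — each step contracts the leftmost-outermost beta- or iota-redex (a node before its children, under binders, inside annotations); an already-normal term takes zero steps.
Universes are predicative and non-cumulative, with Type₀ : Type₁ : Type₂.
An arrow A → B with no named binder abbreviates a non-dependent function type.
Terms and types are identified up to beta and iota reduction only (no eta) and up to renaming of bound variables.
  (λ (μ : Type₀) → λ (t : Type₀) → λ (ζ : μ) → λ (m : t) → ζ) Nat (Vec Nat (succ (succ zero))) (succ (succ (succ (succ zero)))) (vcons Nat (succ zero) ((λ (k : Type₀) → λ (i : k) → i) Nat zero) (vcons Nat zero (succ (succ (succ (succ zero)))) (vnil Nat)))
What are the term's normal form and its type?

normal form:
  succ (succ (succ (succ zero)))
the term's type:
  Nat


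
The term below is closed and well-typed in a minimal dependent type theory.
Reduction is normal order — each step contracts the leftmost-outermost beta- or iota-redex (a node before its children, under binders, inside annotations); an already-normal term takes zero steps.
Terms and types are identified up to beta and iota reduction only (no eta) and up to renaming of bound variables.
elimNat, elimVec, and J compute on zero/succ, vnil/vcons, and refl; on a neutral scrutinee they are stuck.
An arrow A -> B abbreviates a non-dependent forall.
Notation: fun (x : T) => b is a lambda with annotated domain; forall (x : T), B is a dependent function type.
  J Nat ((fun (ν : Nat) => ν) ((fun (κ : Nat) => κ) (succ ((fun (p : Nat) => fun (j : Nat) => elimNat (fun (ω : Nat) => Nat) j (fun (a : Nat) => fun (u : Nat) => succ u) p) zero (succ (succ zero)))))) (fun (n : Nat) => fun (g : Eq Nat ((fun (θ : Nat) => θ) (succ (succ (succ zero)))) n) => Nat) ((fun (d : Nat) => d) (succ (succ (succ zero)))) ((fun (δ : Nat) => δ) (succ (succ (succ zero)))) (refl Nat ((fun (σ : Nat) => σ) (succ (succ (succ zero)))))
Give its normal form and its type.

normal form:
  succ (succ (succ zero))
the term's type:
  Nat
observation: reduction starts at a J iota-redex, and 2 normal-order steps reach the normal form.


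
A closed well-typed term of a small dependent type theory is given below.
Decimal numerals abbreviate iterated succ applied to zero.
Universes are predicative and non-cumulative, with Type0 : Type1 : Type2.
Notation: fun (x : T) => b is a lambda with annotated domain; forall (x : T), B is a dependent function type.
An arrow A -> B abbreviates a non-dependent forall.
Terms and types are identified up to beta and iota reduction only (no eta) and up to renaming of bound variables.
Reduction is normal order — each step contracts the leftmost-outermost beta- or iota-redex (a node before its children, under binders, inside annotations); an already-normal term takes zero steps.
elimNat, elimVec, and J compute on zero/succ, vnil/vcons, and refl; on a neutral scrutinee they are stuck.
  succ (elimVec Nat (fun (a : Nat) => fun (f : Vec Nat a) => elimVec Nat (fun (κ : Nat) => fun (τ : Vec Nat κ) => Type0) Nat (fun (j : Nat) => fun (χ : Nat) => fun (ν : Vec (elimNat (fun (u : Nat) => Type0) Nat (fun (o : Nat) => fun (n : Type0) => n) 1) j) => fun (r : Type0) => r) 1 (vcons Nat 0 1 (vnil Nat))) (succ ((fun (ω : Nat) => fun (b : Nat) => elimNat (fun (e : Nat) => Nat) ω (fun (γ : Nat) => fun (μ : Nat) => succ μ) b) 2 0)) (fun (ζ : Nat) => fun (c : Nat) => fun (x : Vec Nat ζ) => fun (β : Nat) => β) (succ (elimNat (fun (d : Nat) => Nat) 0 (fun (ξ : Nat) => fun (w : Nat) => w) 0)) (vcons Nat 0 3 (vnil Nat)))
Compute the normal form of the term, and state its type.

normal form:
  4
inferred type:
  Nat


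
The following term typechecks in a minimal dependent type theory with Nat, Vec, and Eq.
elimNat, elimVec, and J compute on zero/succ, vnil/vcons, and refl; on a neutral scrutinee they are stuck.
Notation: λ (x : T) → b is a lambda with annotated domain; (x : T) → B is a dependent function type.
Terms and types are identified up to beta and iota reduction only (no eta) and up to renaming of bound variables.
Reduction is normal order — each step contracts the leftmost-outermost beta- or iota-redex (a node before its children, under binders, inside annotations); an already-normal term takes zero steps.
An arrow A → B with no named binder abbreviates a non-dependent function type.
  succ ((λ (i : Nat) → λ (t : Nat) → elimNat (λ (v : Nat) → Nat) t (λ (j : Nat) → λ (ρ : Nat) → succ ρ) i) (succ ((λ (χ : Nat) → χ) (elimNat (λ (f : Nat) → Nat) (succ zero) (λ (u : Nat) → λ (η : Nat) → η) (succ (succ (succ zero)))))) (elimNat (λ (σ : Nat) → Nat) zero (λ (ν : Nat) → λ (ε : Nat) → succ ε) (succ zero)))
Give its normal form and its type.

reduced normal form:
  succ (succ (succ (succ zero)))
type:
  Nat


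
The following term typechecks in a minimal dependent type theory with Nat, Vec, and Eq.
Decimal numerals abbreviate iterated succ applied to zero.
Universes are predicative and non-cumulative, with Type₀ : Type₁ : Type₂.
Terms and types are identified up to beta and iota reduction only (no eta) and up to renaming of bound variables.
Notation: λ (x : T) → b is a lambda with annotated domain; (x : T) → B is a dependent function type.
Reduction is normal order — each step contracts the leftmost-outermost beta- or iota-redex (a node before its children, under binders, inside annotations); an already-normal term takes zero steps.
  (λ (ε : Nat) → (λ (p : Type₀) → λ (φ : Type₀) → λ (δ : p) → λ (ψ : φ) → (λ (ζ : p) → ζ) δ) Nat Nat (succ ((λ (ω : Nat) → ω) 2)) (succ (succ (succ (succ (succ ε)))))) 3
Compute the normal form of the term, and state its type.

normal form:
  3
inferred type:
  Nat
observation: the term reaches its normal form after 7 normal-order steps.


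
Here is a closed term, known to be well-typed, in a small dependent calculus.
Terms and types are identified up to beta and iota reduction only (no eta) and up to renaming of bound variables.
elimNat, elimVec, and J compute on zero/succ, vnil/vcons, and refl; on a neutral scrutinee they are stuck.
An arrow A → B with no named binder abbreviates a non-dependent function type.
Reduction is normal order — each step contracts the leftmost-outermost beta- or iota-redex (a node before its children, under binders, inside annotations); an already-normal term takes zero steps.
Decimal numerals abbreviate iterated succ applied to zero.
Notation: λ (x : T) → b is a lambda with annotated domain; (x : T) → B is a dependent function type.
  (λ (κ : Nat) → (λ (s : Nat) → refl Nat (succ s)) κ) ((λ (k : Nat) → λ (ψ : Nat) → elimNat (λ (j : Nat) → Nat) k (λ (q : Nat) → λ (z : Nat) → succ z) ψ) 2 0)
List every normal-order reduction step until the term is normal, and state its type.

normal-order reduction sequence:
  (λ (κ : Nat) → (λ (s : Nat) → refl Nat (succ s)) κ) ((λ (k : Nat) → λ (ψ : Nat) → elimNat (λ (j : Nat) → Nat) k (λ (q : Nat) → λ (z : Nat) → succ z) ψ) 2 0)
  ~> (λ (κ : Nat) → refl Nat (succ κ)) ((λ (s : Nat) → λ (k : Nat) → elimNat (λ (ψ : Nat) → Nat) s (λ (j : Nat) → λ (q : Nat) → succ q) k) 2 0)
  ~> refl Nat (succ ((λ (κ : Nat) → λ (s : Nat) → elimNat (λ (k : Nat) → Nat) κ (λ (ψ : Nat) → λ (j : Nat) → succ j) s) 2 0))
  ~> refl Nat (succ ((λ (κ : Nat) → elimNat (λ (s : Nat) → Nat) 2 (λ (k : Nat) → λ (ψ : Nat) → succ ψ) κ) 0))
  ~> refl Nat (succ (elimNat (λ (κ : Nat) → Nat) 2 (λ (s : Nat) → λ (k : Nat) → succ k) 0))
  ~> refl Nat 3
inferred type:
  Eq Nat 3 3


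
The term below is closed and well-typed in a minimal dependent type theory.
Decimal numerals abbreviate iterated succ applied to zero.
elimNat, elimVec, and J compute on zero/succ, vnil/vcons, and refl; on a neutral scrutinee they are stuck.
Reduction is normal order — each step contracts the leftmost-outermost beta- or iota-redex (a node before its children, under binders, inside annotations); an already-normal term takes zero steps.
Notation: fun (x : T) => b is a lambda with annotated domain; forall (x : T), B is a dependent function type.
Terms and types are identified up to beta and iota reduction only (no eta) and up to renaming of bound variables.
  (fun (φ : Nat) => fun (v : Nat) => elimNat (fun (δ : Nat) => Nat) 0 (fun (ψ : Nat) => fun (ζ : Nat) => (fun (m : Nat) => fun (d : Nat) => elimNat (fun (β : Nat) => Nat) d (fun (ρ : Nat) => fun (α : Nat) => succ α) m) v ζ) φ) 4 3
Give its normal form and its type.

resulting normal form:
  12
inferred type:
  Nat


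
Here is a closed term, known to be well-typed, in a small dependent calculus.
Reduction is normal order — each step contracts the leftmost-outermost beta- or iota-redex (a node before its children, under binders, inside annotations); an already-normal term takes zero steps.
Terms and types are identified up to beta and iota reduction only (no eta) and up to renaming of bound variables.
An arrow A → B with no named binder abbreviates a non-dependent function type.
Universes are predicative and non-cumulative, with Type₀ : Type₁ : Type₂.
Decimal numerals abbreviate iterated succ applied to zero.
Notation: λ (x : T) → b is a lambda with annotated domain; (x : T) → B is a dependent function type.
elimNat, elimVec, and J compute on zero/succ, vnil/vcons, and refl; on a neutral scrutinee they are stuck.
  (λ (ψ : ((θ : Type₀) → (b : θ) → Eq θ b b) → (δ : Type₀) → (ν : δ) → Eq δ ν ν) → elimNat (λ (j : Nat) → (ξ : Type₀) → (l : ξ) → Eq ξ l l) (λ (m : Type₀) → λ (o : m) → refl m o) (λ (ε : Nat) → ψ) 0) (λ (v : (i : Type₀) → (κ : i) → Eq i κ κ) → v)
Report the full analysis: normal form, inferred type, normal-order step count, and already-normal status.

reduced normal form:
  λ (ψ : Type₀) → λ (θ : ψ) → refl ψ θ
the term's type:
  (ψ : Type₀) → (θ : ψ) → Eq ψ θ θ
reduction steps (normal order): 2
term was already normal: no
first redex: a beta-redex
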